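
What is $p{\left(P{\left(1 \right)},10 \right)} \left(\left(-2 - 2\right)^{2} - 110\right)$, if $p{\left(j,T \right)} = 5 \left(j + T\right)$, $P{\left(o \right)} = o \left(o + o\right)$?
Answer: $-5640$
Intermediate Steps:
$P{\left(o \right)} = 2 o^{2}$ ($P{\left(o \right)} = o 2 o = 2 o^{2}$)
$p{\left(j,T \right)} = 5 T + 5 j$ ($p{\left(j,T \right)} = 5 \left(T + j\right) = 5 T + 5 j$)
$p{\left(P{\left(1 \right)},10 \right)} \left(\left(-2 - 2\right)^{2} - 110\right) = \left(5 \cdot 10 + 5 \cdot 2 \cdot 1^{2}\right) \left(\left(-2 - 2\right)^{2} - 110\right) = \left(50 + 5 \cdot 2 \cdot 1\right) \left(\left(-4\right)^{2} - 110\right) = \left(50 + 5 \cdot 2\right) \left(16 - 110\right) = \left(50 + 10\right) \left(-94\right) = 60 \left(-94\right) = -5640$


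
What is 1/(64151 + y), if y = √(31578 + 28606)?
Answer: 64151/4115290617 - 2*√15046/4115290617 ≈ 1.5529e-5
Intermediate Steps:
y = 2*√15046 (y = √60184 = 2*√15046 ≈ 245.32)
1/(64151 + y) = 1/(64151 + 2*√15046)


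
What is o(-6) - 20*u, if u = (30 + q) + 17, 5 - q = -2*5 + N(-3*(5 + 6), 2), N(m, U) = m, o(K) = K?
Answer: -1906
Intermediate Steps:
q = 48 (q = 5 - (-2*5 - 3*(5 + 6)) = 5 - (-10 - 3*11) = 5 - (-10 - 33) = 5 - 1*(-43) = 5 + 43 = 48)
u = 95 (u = (30 + 48) + 17 = 78 + 17 = 95)
o(-6) - 20*u = -6 - 20*95 = -6 - 1900 = -1906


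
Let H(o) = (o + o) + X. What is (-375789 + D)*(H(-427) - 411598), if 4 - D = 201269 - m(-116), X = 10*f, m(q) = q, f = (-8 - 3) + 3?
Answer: 238101094440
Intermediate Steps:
f = -8 (f = -11 + 3 = -8)
X = -80 (X = 10*(-8) = -80)
D = -201381 (D = 4 - (201269 - 1*(-116)) = 4 - (201269 + 116) = 4 - 1*201385 = 4 - 201385 = -201381)
H(o) = -80 + 2*o (H(o) = (o + o) - 80 = 2*o - 80 = -80 + 2*o)
(-375789 + D)*(H(-427) - 411598) = (-375789 - 201381)*((-80 + 2*(-427)) - 411598) = -577170*((-80 - 854) - 411598) = -577170*(-934 - 411598) = -577170*(-412532) = 238101094440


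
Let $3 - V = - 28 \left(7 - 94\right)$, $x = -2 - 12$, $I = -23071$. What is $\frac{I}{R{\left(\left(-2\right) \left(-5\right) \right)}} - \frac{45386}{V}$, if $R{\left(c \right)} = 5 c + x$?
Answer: $- \frac{18165949}{29196} \approx -622.21$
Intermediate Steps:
$x = -14$ ($x = -2 - 12 = -14$)
$R{\left(c \right)} = -14 + 5 c$ ($R{\left(c \right)} = 5 c - 14 = -14 + 5 c$)
$V = -2433$ ($V = 3 - - 28 \left(7 - 94\right) = 3 - \left(-28\right) \left(-87\right) = 3 - 2436 = -2433$)
$\frac{I}{R{\left(\left(-2\right) \left(-5\right) \right)}} - \frac{45386}{V} = - \frac{23071}{-14 + 5 \left(\left(-2\right) \left(-5\right)\right)} - \frac{45386}{-2433} = - \frac{23071}{-14 + 5 \cdot 10} - - \frac{45386}{2433} = - \frac{23071}{-14 + 50} + \frac{45386}{2433} = - \frac{23071}{36} + \frac{45386}{2433} = - \frac{18165949}{29196}$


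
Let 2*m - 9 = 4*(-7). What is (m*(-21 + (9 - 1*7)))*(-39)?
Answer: -14079/2 ≈ -7039.5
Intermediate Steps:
m = -19/2 (m = 9/2 + (4*(-7))/2 = 9/2 + (1/2)*(-28) = 9/2 - 14 = -19/2 ≈ -9.5000)
(m*(-21 + (9 - 1*7)))*(-39) = -19*(-21 + (9 - 1*7))/2*(-39) = -19*(-21 + (9 - 7))/2*(-39) = -19*(-21 + 2)/2*(-39) = -19/2*(-19)*(-39) = (361/2)*(-39) = -14079/2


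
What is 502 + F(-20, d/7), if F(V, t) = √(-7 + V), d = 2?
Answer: 502 + 3*I*√3 ≈ 502.0 + 5.1962*I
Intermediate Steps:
502 + F(-20, d/7) = 502 + √(-7 - 20) = 502 + √(-27) = 502 + 3*I*√3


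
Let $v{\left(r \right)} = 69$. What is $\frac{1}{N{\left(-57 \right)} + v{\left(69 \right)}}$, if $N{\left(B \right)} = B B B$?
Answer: $- \frac{1}{185124} \approx -5.4018 \cdot 10^{-6}$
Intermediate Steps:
$N{\left(B \right)} = B^{3}$ ($N{\left(B \right)} = B^{2} B = B^{3}$)
$\frac{1}{N{\left(-57 \right)} + v{\left(69 \right)}} = \frac{1}{\left(-57\right)^{3} + 69} = \frac{1}{-185193 + 69} = \frac{1}{-185124} = - \frac{1}{185124}$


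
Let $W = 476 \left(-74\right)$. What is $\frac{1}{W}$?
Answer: $- \frac{1}{35224} \approx -2.839 \cdot 10^{-5}$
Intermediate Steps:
$W = -35224$
$\frac{1}{W} = \frac{1}{-35224} = - \frac{1}{35224}$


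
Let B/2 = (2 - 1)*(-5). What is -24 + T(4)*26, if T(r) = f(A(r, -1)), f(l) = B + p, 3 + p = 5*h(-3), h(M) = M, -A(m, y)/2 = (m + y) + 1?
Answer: -752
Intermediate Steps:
A(m, y) = -2 - 2*m - 2*y (A(m, y) = -2*((m + y) + 1) = -2*(1 + m + y) = -2 - 2*m - 2*y)
p = -18 (p = -3 + 5*(-3) = -3 - 15 = -18)
B = -10 (B = 2*((2 - 1)*(-5)) = 2*(1*(-5)) = 2*(-5) = -10)
f(l) = -28 (f(l) = -10 - 18 = -28)
T(r) = -28
-24 + T(4)*26 = -24 - 28*26 = -24 - 728 = -752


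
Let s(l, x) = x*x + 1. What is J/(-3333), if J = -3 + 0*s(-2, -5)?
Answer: 1/1111 ≈ 0.00090009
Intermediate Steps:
s(l, x) = 1 + x² (s(l, x) = x² + 1 = 1 + x²)
J = -3 (J = -3 + 0*(1 + (-5)²) = -3 + 0*(1 + 25) = -3 + 0*26 = -3 + 0 = -3)
J/(-3333) = -3/(-3333) = -3*(-1/3333) = 1/1111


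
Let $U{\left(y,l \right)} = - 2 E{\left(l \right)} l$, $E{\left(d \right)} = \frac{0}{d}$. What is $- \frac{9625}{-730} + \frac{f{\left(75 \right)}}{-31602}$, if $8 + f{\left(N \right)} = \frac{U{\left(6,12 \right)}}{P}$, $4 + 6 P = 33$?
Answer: $\frac{30417509}{2306946} \approx 13.185$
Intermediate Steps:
$E{\left(d \right)} = 0$
$U{\left(y,l \right)} = 0$ ($U{\left(y,l \right)} = \left(-2\right) 0 l = 0 l = 0$)
$P = \frac{29}{6}$ ($P = - \frac{2}{3} + \frac{1}{6} \cdot 33 = - \frac{2}{3} + \frac{11}{2} = \frac{29}{6} \approx 4.8333$)
$f{\left(N \right)} = -8$ ($f{\left(N \right)} = -8 + \frac{0}{\frac{29}{6}} = -8 + 0 \cdot \frac{6}{29} = -8 + 0 = -8$)
$- \frac{9625}{-730} + \frac{f{\left(75 \right)}}{-31602} = - \frac{9625}{-730} - \frac{8}{-31602} = \left(-9625\right) \left(- \frac{1}{730}\right) - - \frac{4}{15801} = \frac{1925}{146} + \frac{4}{15801} = \frac{30417509}{2306946}$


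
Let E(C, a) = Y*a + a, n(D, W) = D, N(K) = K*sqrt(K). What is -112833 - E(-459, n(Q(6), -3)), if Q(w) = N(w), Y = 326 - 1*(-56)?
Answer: -112833 - 2298*sqrt(6) ≈ -1.1846e+5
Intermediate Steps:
Y = 382 (Y = 326 + 56 = 382)
N(K) = K**(3/2)
Q(w) = w**(3/2)
E(C, a) = 383*a (E(C, a) = 382*a + a = 383*a)
-112833 - E(-459, n(Q(6), -3)) = -112833 - 383*6**(3/2) = -112833 - 383*6*sqrt(6) = -112833 - 2298*sqrt(6)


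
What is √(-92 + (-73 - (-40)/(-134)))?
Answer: 5*I*√29681/67 ≈ 12.857*I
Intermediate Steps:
√(-92 + (-73 - (-40)/(-134))) = √(-92 + (-73 - (-40)*(-1)/134)) = √(-92 + (-73 - 1*20/67)) = √(-92 + (-73 - 20/67)) = √(-92 - 4911/67) = √(-11075/67) = 5*I*√29681/67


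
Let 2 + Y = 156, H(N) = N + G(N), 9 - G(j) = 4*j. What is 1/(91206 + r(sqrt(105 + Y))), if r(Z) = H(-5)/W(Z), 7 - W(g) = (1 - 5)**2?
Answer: 3/273610 ≈ 1.0965e-5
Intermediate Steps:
G(j) = 9 - 4*j
H(N) = 9 - 3*N (H(N) = N + (9 - 4*N) = 9 - 3*N)
W(g) = -9 (W(g) = 7 - (1 - 5)**2 = 7 - 1*(-4)**2 = 7 - 1*16 = 7 - 16 = -9)
Y = 154 (Y = -2 + 156 = 154)
r(Z) = -8/3 (r(Z) = (9 - 3*(-5))/(-9) = (9 + 15)*(-1/9) = 24*(-1/9) = -8/3)
1/(91206 + r(sqrt(105 + Y))) = 1/(91206 - 8/3) = 1/(273610/3) = 3/273610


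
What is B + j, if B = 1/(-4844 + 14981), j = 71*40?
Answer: 28789081/10137 ≈ 2840.0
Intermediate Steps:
j = 2840
B = 1/10137 ≈ 9.8648e-5
B + j = 1/10137 + 2840 = 28789081/10137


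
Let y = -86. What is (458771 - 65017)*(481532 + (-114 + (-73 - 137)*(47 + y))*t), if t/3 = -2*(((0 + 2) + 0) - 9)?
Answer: 323163357896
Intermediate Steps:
t = 42 (t = 3*(-2*(((0 + 2) + 0) - 9)) = 3*(-2*((2 + 0) - 9)) = 3*(-2*(2 - 9)) = 3*(-2*(-7)) = 3*14 = 42)
(458771 - 65017)*(481532 + (-114 + (-73 - 137)*(47 + y))*t) = (458771 - 65017)*(481532 + (-114 + (-73 - 137)*(47 - 86))*42) = 393754*(481532 + (-114 - 210*(-39))*42) = 393754*(481532 + (-114 + 8190)*42) = 393754*(481532 + 8076*42) = 393754*(481532 + 339192) = 393754*820724 = 323163357896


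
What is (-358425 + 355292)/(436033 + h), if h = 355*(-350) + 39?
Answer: -3133/311822 ≈ -0.010047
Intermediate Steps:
h = -124211 (h = -124250 + 39 = -124211)
(-358425 + 355292)/(436033 + h) = (-358425 + 355292)/(436033 - 124211) = -3133/311822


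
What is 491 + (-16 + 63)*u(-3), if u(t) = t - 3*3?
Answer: -73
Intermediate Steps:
u(t) = -9 + t (u(t) = t - 9 = -9 + t)
491 + (-16 + 63)*u(-3) = 491 + (-16 + 63)*(-9 - 3) = 491 + 47*(-12) = 491 - 564 = -73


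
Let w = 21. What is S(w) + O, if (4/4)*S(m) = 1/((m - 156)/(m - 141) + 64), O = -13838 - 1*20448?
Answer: -17862998/521 ≈ -34286.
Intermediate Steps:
O = -34286 (O = -13838 - 20448 = -34286)
S(m) = 1/(64 + (-156 + m)/(-141 + m)) (S(m) = 1/((m - 156)/(m - 141) + 64) = 1/((-156 + m)/(-141 + m) + 64) = 1/(64 + (-156 + m)/(-141 + m)))
S(w) + O = (-141 + 21)/(5*(-1836 + 13*21)) - 34286 = (1/5)*(-120)/(-1836 + 273) - 34286 = (1/5)*(-120)/(-1563) - 34286 = (1/5)*(-1/1563)*(-120) - 34286 = 8/521 - 34286 = -17862998/521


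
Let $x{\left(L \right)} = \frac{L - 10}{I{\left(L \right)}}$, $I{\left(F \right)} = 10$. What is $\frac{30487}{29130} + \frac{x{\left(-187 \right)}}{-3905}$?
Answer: $\frac{59812798}{56876325} \approx 1.0516$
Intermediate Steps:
$x{\left(L \right)} = -1 + \frac{L}{10}$ ($x{\left(L \right)} = \frac{L - 10}{10} = \left(-10 + L\right) \frac{1}{10} = -1 + \frac{L}{10}$)
$\frac{30487}{29130} + \frac{x{\left(-187 \right)}}{-3905} = \frac{30487}{29130} + \frac{-1 + \frac{1}{10} \left(-187\right)}{-3905} = 30487 \cdot \frac{1}{29130} + \left(-1 - \frac{187}{10}\right) \left(- \frac{1}{3905}\right) = \frac{30487}{29130} - - \frac{197}{39050} = \frac{30487}{29130} + \frac{197}{39050} = \frac{59812798}{56876325}$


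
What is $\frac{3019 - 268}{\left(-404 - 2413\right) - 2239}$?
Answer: $- \frac{2751}{5056} \approx -0.54411$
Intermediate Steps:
$\frac{3019 - 268}{\left(-404 - 2413\right) - 2239} = \frac{2751}{\left(-404 - 2413\right) - 2239} = \frac{2751}{-2817 - 2239} = \frac{2751}{-5056} = 2751 \left(- \frac{1}{5056}\right) = - \frac{2751}{5056}$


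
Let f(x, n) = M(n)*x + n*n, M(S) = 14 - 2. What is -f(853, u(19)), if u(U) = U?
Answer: -10597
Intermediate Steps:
M(S) = 12
f(x, n) = n**2 + 12*x (f(x, n) = 12*x + n*n = 12*x + n**2 = n**2 + 12*x)
-f(853, u(19)) = -(19**2 + 12*853) = -(361 + 10236) = -1*10597 = -10597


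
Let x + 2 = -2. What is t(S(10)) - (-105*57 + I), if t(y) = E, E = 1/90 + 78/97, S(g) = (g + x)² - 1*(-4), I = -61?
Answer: 52788697/8730 ≈ 6046.8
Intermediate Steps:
x = -4 (x = -2 - 2 = -4)
S(g) = 4 + (-4 + g)² (S(g) = (g - 4)² - 1*(-4) = (-4 + g)² + 4 = 4 + (-4 + g)²)
E = 7117/8730 (E = 1*(1/90) + 78*(1/97) = 1/90 + 78/97 = 7117/8730 ≈ 0.81524)
t(y) = 7117/8730
t(S(10)) - (-105*57 + I) = 7117/8730 - (-105*57 - 61) = 7117/8730 - (-5985 - 61) = 7117/8730 - 1*(-6046) = 7117/8730 + 6046 = 52788697/8730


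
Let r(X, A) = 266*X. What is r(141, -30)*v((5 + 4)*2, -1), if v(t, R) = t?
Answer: 675108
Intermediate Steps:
r(141, -30)*v((5 + 4)*2, -1) = (266*141)*((5 + 4)*2) = 37506*(9*2) = 37506*18 = 675108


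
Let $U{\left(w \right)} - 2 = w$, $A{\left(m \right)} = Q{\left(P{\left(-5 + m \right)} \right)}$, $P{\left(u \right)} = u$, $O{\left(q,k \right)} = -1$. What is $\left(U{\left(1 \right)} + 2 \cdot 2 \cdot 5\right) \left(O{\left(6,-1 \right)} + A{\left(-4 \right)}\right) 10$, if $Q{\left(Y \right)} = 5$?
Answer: $920$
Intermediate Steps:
$A{\left(m \right)} = 5$
$U{\left(w \right)} = 2 + w$
$\left(U{\left(1 \right)} + 2 \cdot 2 \cdot 5\right) \left(O{\left(6,-1 \right)} + A{\left(-4 \right)}\right) 10 = \left(\left(2 + 1\right) + 2 \cdot 2 \cdot 5\right) \left(-1 + 5\right) 10 = \left(3 + 4 \cdot 5\right) 4 \cdot 10 = \left(3 + 20\right) 4 \cdot 10 = 23 \cdot 4 \cdot 10 = 92 \cdot 10 = 920$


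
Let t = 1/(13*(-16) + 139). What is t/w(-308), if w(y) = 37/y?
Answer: 308/2553 ≈ 0.12064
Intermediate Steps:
t = -1/69 (t = 1/(-208 + 139) = 1/(-69) = -1/69 ≈ -0.014493)
t/w(-308) = -1/(69*(37/(-308))) = -1/(69*(37*(-1/308))) = -1/(69*(-37/308)) = -1/69*(-308/37) = 308/2553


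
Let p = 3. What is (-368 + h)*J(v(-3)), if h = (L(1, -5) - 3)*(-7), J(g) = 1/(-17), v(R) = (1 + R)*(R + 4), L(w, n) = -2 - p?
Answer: 312/17 ≈ 18.353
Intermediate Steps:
L(w, n) = -5 (L(w, n) = -2 - 1*3 = -2 - 3 = -5)
v(R) = (1 + R)*(4 + R)
J(g) = -1/17
h = 56 (h = (-5 - 3)*(-7) = -8*(-7) = 56)
(-368 + h)*J(v(-3)) = (-368 + 56)*(-1/17) = -312*(-1/17) = 312/17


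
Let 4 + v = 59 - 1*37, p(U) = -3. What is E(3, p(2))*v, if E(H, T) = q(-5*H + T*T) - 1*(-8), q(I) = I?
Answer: 36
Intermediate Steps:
E(H, T) = 8 + T² - 5*H (E(H, T) = (-5*H + T*T) - 1*(-8) = (-5*H + T²) + 8 = (T² - 5*H) + 8 = 8 + T² - 5*H)
v = 18 (v = -4 + (59 - 1*37) = -4 + (59 - 37) = -4 + 22 = 18)
E(3, p(2))*v = (8 + (-3)² - 5*3)*18 = (8 + 9 - 15)*18 = 2*18 = 36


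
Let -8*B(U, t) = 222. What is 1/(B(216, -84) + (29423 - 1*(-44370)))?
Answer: 4/295061 ≈ 1.3557e-5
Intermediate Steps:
B(U, t) = -111/4 (B(U, t) = -⅛*222 = -111/4)
1/(B(216, -84) + (29423 - 1*(-44370))) = 1/(-111/4 + (29423 - 1*(-44370))) = 1/(-111/4 + (29423 + 44370)) = 1/(-111/4 + 73793) = 1/(295061/4) = 4/295061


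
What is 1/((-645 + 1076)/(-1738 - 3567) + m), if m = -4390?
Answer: -5305/23289381 ≈ -0.00022779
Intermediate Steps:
1/((-645 + 1076)/(-1738 - 3567) + m) = 1/((-645 + 1076)/(-1738 - 3567) - 4390) = 1/(431/(-5305) - 4390) = 1/(431*(-1/5305) - 4390) = 1/(-431/5305 - 4390) = 1/(-23289381/5305) = -5305/23289381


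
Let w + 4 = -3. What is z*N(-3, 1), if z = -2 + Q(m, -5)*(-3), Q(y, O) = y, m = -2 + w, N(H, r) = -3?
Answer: -75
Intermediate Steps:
w = -7 (w = -4 - 3 = -7)
m = -9 (m = -2 - 7 = -9)
z = 25 (z = -2 - 9*(-3) = -2 + 27 = 25)
z*N(-3, 1) = 25*(-3) = -75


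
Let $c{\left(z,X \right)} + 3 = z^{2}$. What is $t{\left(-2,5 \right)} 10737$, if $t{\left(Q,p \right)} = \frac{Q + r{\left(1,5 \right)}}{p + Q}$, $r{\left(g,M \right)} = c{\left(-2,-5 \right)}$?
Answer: $-3579$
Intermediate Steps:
$c{\left(z,X \right)} = -3 + z^{2}$
$r{\left(g,M \right)} = 1$ ($r{\left(g,M \right)} = -3 + \left(-2\right)^{2} = -3 + 4 = 1$)
$t{\left(Q,p \right)} = \frac{1 + Q}{Q + p}$ ($t{\left(Q,p \right)} = \frac{Q + 1}{p + Q} = \frac{1 + Q}{Q + p}$)
$t{\left(-2,5 \right)} 10737 = \frac{1 - 2}{-2 + 5} \cdot 10737 = \frac{1}{3} \left(-1\right) 10737 = \left(- \frac{1}{3}\right) 10737 = -3579$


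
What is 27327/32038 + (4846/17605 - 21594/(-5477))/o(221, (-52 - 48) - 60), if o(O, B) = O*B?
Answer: 5822402982706159/6827102779888300 ≈ 0.85284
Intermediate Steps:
o(O, B) = B*O
27327/32038 + (4846/17605 - 21594/(-5477))/o(221, (-52 - 48) - 60) = 27327/32038 + (4846/17605 - 21594/(-5477))/((((-52 - 48) - 60)*221)) = 27327*(1/32038) + (4846*(1/17605) - 21594*(-1/5477))/(((-100 - 60)*221)) = 27327/32038 + (4846/17605 + 21594/5477)/((-160*221)) = 27327/32038 + (406703912/96422585)/(-35360) = 27327/32038 + (406703912/96422585)*(-1/35360) = 27327/32038 - 50837989/426187825700 = 5822402982706159/6827102779888300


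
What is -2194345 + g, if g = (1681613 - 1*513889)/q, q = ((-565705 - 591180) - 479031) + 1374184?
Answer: -143582868316/65433 ≈ -2.1943e+6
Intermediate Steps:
q = -261732 (q = (-1156885 - 479031) + 1374184 = -1635916 + 1374184 = -261732)
g = -291931/65433 (g = (1681613 - 1*513889)/(-261732) = (1681613 - 513889)*(-1/261732) = 1167724*(-1/261732) = -291931/65433 ≈ -4.4615)
-2194345 + g = -2194345 - 291931/65433 = -143582868316/65433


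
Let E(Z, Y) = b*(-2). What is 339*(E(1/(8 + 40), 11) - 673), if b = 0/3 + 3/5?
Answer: -1142769/5 ≈ -2.2855e+5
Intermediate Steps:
b = ⅗ (b = 0*(⅓) + 3*(⅕) = 0 + ⅗ = ⅗ ≈ 0.60000)
E(Z, Y) = -6/5 (E(Z, Y) = (⅗)*(-2) = -6/5)
339*(E(1/(8 + 40), 11) - 673) = 339*(-6/5 - 673) = 339*(-3371/5) = -1142769/5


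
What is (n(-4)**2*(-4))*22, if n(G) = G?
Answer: -1408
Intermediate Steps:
(n(-4)**2*(-4))*22 = ((-4)**2*(-4))*22 = (16*(-4))*22 = -64*22 = -1408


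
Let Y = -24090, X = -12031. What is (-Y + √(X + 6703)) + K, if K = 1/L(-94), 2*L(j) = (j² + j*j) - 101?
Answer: 423285392/17571 + 12*I*√37 ≈ 24090.0 + 72.993*I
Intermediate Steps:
L(j) = -101/2 + j² (L(j) = ((j² + j*j) - 101)/2 = ((j² + j²) - 101)/2 = (2*j² - 101)/2 = (-101 + 2*j²)/2 = -101/2 + j²)
K = 2/17571 (K = 1/(-101/2 + (-94)²) = 1/(-101/2 + 8836) = 1/(17571/2) = 2/17571 ≈ 0.00011382)
(-Y + √(X + 6703)) + K = (-1*(-24090) + √(-12031 + 6703)) + 2/17571 = (24090 + √(-5328)) + 2/17571 = (24090 + 12*I*√37) + 2/17571 = 423285392/17571 + 12*I*√37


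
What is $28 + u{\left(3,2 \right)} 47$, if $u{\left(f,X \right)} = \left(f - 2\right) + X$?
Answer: $169$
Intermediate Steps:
$u{\left(f,X \right)} = -2 + X + f$ ($u{\left(f,X \right)} = \left(-2 + f\right) + X = -2 + X + f$)
$28 + u{\left(3,2 \right)} 47 = 28 + \left(-2 + 2 + 3\right) 47 = 28 + 3 \cdot 47 = 28 + 141 = 169$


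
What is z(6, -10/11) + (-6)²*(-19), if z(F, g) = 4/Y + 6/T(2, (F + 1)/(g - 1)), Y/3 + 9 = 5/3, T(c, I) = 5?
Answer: -37564/55 ≈ -682.98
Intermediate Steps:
Y = -22 (Y = -27 + 3*(5/3) = -27 + 5 = -22)
z(F, g) = 56/55 (z(F, g) = 4/(-22) + 6/5 = 4*(-1/22) + 6*(⅕) = -2/11 + 6/5 = 56/55)
z(6, -10/11) + (-6)²*(-19) = 56/55 + (-6)²*(-19) = 56/55 + 36*(-19) = 56/55 - 684 = -37564/55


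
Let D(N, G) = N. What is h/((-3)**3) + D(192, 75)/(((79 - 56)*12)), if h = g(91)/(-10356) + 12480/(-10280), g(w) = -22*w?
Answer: 606122689/826393266 ≈ 0.73346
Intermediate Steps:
h = -1358279/1330746 (h = -22*91/(-10356) + 12480/(-10280) = -2002*(-1/10356) + 12480*(-1/10280) = 1001/5178 - 312/257 = -1358279/1330746 ≈ -1.0207)
h/((-3)**3) + D(192, 75)/(((79 - 56)*12)) = -1358279/(1330746*((-3)**3)) + 192/(((79 - 56)*12)) = -1358279/1330746/(-27) + 192/((23*12)) = -1358279/1330746*(-1/27) + 192/276 = 1358279/35930142 + 192*(1/276) = 1358279/35930142 + 16/23 = 606122689/826393266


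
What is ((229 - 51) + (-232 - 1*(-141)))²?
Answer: 7569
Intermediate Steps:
((229 - 51) + (-232 - 1*(-141)))² = (178 + (-232 + 141))² = (178 - 91)² = 87² = 7569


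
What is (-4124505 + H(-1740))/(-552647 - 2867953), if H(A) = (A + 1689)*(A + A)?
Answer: 52627/45608 ≈ 1.1539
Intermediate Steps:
H(A) = 2*A*(1689 + A) (H(A) = (1689 + A)*(2*A) = 2*A*(1689 + A))
(-4124505 + H(-1740))/(-552647 - 2867953) = (-4124505 + 2*(-1740)*(1689 - 1740))/(-552647 - 2867953) = (-4124505 + 2*(-1740)*(-51))/(-3420600) = (-4124505 + 177480)*(-1/3420600) = -3947025*(-1/3420600) = 52627/45608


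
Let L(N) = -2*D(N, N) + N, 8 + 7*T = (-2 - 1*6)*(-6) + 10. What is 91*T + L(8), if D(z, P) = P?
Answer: 642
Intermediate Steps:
T = 50/7 (T = -8/7 + ((-2 - 1*6)*(-6) + 10)/7 = -8/7 + ((-2 - 6)*(-6) + 10)/7 = -8/7 + (-8*(-6) + 10)/7 = -8/7 + (48 + 10)/7 = -8/7 + (⅐)*58 = -8/7 + 58/7 = 50/7 ≈ 7.1429)
L(N) = -N (L(N) = -2*N + N = -N)
91*T + L(8) = 91*(50/7) - 1*8 = 650 - 8 = 642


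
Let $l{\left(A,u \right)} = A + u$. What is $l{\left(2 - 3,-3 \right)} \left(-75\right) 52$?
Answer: $15600$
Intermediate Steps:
$l{\left(2 - 3,-3 \right)} \left(-75\right) 52 = \left(\left(2 - 3\right) - 3\right) \left(-75\right) 52 = \left(-1 - 3\right) \left(-75\right) 52 = \left(-4\right) \left(-75\right) 52 = 300 \cdot 52 = 15600$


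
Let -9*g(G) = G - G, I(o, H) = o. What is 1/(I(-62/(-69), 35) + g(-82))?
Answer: 69/62 ≈ 1.1129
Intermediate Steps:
g(G) = 0 (g(G) = -(G - G)/9 = -⅑*0 = 0)
1/(I(-62/(-69), 35) + g(-82)) = 1/(-62/(-69) + 0) = 1/(-62*(-1/69) + 0) = 1/(62/69 + 0) = 1/(62/69) = 69/62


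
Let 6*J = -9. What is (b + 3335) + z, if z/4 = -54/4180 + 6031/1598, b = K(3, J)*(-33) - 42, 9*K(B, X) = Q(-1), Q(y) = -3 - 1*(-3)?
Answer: 2762068459/834955 ≈ 3308.0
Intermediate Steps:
J = -3/2 (J = (⅙)*(-9) = -3/2 ≈ -1.5000)
Q(y) = 0 (Q(y) = -3 + 3 = 0)
K(B, X) = 0 (K(B, X) = (⅑)*0 = 0)
b = -42 (b = 0*(-33) - 42 = 0 - 42 = -42)
z = 12561644/834955 (z = 4*(-54/4180 + 6031/1598) = 4*(-54*1/4180 + 6031*(1/1598)) = 4*(-27/2090 + 6031/1598) = 4*(3140411/834955) = 12561644/834955 ≈ 15.045)
(b + 3335) + z = (-42 + 3335) + 12561644/834955 = 3293 + 12561644/834955 = 2762068459/834955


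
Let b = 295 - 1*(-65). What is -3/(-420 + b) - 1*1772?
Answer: -35439/20 ≈ -1771.9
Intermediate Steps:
b = 360 (b = 295 + 65 = 360)
-3/(-420 + b) - 1*1772 = -3/(-420 + 360) - 1*1772 = -3/(-60) - 1772 = -3*(-1/60) - 1772 = 1/20 - 1772 = -35439/20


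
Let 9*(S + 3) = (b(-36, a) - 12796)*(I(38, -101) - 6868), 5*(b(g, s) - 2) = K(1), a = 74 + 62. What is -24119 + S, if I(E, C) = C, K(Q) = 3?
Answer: 148233511/15 ≈ 9.8822e+6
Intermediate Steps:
a = 136
b(g, s) = 13/5 (b(g, s) = 2 + (1/5)*3 = 2 + 3/5 = 13/5)
S = 148595296/15 (S = -3 + ((13/5 - 12796)*(-101 - 6868))/9 = -3 + (-63967/5*(-6969))/9 = -3 + (1/9)*(445786023/5) = -3 + 148595341/15 = 148595296/15 ≈ 9.9064e+6)
-24119 + S = -24119 + 148595296/15 = 148233511/15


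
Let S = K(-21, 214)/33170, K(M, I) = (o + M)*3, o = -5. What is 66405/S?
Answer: -367108975/13 ≈ -2.8239e+7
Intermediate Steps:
K(M, I) = -15 + 3*M (K(M, I) = (-5 + M)*3 = -15 + 3*M)
S = -39/16585 (S = (-15 + 3*(-21))/33170 = (-15 - 63)*(1/33170) = -78*1/33170 = -39/16585 ≈ -0.0023515)
66405/S = 66405/(-39/16585) = 66405*(-16585/39) = -367108975/13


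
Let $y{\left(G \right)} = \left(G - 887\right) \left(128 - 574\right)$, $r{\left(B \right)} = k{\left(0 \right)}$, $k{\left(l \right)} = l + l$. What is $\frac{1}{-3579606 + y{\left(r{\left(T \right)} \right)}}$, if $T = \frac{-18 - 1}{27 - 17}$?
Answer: $- \frac{1}{3184004} \approx -3.1407 \cdot 10^{-7}$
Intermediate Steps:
$T = - \frac{19}{10} \approx -1.9$
$k{\left(l \right)} = 2 l$
$r{\left(B \right)} = 0$ ($r{\left(B \right)} = 2 \cdot 0 = 0$)
$y{\left(G \right)} = 395602 - 446 G$ ($y{\left(G \right)} = \left(-887 + G\right) \left(-446\right) = 395602 - 446 G$)
$\frac{1}{-3579606 + y{\left(r{\left(T \right)} \right)}} = \frac{1}{-3579606 + \left(395602 - 0\right)} = \frac{1}{-3579606 + \left(395602 + 0\right)} = \frac{1}{-3579606 + 395602} = \frac{1}{-3184004} = - \frac{1}{3184004}$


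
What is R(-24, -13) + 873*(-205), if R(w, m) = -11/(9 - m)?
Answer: -357931/2 ≈ -1.7897e+5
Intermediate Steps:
R(-24, -13) + 873*(-205) = 11/(-9 - 13) + 873*(-205) = 11/(-22) - 178965 = 11*(-1/22) - 178965 = -½ - 178965 = -357931/2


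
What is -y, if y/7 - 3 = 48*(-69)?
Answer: 23163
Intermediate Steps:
y = -23163 (y = 21 + 7*(48*(-69)) = 21 + 7*(-3312) = 21 - 23184 = -23163)
-y = -1*(-23163) = 23163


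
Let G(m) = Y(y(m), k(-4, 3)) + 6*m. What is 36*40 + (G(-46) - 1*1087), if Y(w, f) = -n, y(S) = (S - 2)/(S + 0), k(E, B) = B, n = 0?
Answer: 77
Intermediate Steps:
y(S) = (-2 + S)/S
Y(w, f) = 0 (Y(w, f) = -1*0 = 0)
G(m) = 6*m (G(m) = 0 + 6*m = 6*m)
36*40 + (G(-46) - 1*1087) = 36*40 + (6*(-46) - 1*1087) = 1440 + (-276 - 1087) = 1440 - 1363 = 77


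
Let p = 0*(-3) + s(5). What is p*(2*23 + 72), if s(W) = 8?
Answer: 944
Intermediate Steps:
p = 8 (p = 0*(-3) + 8 = 0 + 8 = 8)
p*(2*23 + 72) = 8*(2*23 + 72) = 8*(46 + 72) = 8*118 = 944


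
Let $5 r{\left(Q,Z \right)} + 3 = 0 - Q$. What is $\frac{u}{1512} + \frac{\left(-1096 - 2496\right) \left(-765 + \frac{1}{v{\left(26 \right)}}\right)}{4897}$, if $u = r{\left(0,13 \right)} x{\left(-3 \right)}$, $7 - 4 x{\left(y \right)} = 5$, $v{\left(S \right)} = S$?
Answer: $\frac{180031982099}{320851440} \approx 561.11$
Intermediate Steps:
$r{\left(Q,Z \right)} = - \frac{3}{5} - \frac{Q}{5}$ ($r{\left(Q,Z \right)} = - \frac{3}{5} + \frac{0 - Q}{5} = - \frac{3}{5} + \frac{\left(-1\right) Q}{5} = - \frac{3}{5} - \frac{Q}{5}$)
$x{\left(y \right)} = \frac{1}{2}$ ($x{\left(y \right)} = \frac{7}{4} - \frac{5}{4} = \frac{1}{2}$)
$u = - \frac{3}{10}$ ($u = \left(- \frac{3}{5} - 0\right) \frac{1}{2} = \left(- \frac{3}{5} + 0\right) \frac{1}{2} = \left(- \frac{3}{5}\right) \frac{1}{2} = - \frac{3}{10} \approx -0.3$)
$\frac{u}{1512} + \frac{\left(-1096 - 2496\right) \left(-765 + \frac{1}{v{\left(26 \right)}}\right)}{4897} = - \frac{3}{10 \cdot 1512} + \frac{\left(-1096 - 2496\right) \left(-765 + \frac{1}{26}\right)}{4897} = \left(- \frac{3}{10}\right) \frac{1}{1512} + - 3592 \left(-765 + \frac{1}{26}\right) \frac{1}{4897} = - \frac{1}{5040} + \left(-3592\right) \left(- \frac{19889}{26}\right) \frac{1}{4897} = - \frac{1}{5040} + \frac{35720644}{13} \cdot \frac{1}{4897} = - \frac{1}{5040} + \frac{35720644}{63661} = \frac{180031982099}{320851440}$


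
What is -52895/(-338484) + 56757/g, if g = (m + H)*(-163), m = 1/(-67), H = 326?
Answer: -1098848947711/1205031134172 ≈ -0.91188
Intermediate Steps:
m = -1/67 ≈ -0.014925
g = -3560083/67 (g = (-1/67 + 326)*(-163) = (21841/67)*(-163) = -3560083/67 ≈ -53136.)
-52895/(-338484) + 56757/g = -52895/(-338484) + 56757/(-3560083/67) = -52895*(-1/338484) + 56757*(-67/3560083) = 52895/338484 - 3802719/3560083 = -1098848947711/1205031134172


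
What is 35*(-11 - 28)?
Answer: -1365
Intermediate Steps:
35*(-11 - 28) = 35*(-39) = -1365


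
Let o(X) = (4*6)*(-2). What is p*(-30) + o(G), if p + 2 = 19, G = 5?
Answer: -558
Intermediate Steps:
o(X) = -48 (o(X) = 24*(-2) = -48)
p = 17 (p = -2 + 19 = 17)
p*(-30) + o(G) = 17*(-30) - 48 = -510 - 48 = -558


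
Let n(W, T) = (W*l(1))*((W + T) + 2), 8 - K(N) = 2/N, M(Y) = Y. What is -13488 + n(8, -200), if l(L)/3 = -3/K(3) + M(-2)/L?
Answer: -27528/11 ≈ -2502.5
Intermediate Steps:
K(N) = 8 - 2/N
l(L) = -27/22 - 6/L (l(L) = 3*(-3/(8 - 2/3) - 2/L) = 3*(-3/(8 - 2*⅓) - 2/L) = 3*(-3/(8 - ⅔) - 2/L) = 3*(-3/22/3 - 2/L) = 3*(-3*3/22 - 2/L) = 3*(-9/22 - 2/L) = -27/22 - 6/L)
n(W, T) = -159*W*(2 + T + W)/22 (n(W, T) = (W*(-27/22 - 6/1))*((W + T) + 2) = (W*(-27/22 - 6*1))*((T + W) + 2) = (W*(-27/22 - 6))*(2 + T + W) = (W*(-159/22))*(2 + T + W) = (-159*W/22)*(2 + T + W) = -159*W*(2 + T + W)/22)
-13488 + n(8, -200) = -13488 - 159/22*8*(2 - 200 + 8) = -13488 - 159/22*8*(-190) = -13488 + 120840/11 = -27528/11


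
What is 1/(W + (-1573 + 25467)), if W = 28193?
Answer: 1/52087 ≈ 1.9199e-5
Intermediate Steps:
1/(W + (-1573 + 25467)) = 1/(28193 + (-1573 + 25467)) = 1/(28193 + 23894) = 1/52087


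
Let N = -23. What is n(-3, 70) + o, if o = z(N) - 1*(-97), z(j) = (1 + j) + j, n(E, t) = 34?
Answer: 86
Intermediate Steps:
z(j) = 1 + 2*j
o = 52 (o = (1 + 2*(-23)) - 1*(-97) = (1 - 46) + 97 = -45 + 97 = 52)
n(-3, 70) + o = 34 + 52 = 86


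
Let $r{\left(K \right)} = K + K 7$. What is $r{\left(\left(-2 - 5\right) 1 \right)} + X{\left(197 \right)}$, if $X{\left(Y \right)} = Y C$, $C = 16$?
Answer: $3096$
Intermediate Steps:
$r{\left(K \right)} = 8 K$ ($r{\left(K \right)} = K + 7 K = 8 K$)
$X{\left(Y \right)} = 16 Y$ ($X{\left(Y \right)} = Y 16 = 16 Y$)
$r{\left(\left(-2 - 5\right) 1 \right)} + X{\left(197 \right)} = 8 \left(-2 - 5\right) 1 + 16 \cdot 197 = 8 \left(\left(-7\right) 1\right) + 3152 = 8 \left(-7\right) + 3152 = -56 + 3152 = 3096$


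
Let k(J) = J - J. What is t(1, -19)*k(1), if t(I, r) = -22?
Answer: 0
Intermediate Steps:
k(J) = 0
t(1, -19)*k(1) = -22*0 = 0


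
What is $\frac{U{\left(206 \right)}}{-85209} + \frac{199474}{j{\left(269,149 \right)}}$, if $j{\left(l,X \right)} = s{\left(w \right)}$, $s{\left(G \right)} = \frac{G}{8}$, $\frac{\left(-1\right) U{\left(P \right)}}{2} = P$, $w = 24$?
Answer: $\frac{1888553478}{28403} \approx 66491.0$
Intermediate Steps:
$U{\left(P \right)} = - 2 P$
$s{\left(G \right)} = \frac{G}{8}$ ($s{\left(G \right)} = G \frac{1}{8} = \frac{G}{8}$)
$j{\left(l,X \right)} = 3$ ($j{\left(l,X \right)} = \frac{1}{8} \cdot 24 = 3$)
$\frac{U{\left(206 \right)}}{-85209} + \frac{199474}{j{\left(269,149 \right)}} = \frac{\left(-2\right) 206}{-85209} + \frac{199474}{3} = \left(-412\right) \left(- \frac{1}{85209}\right) + 199474 \cdot \frac{1}{3} = \frac{412}{85209} + \frac{199474}{3} = \frac{1888553478}{28403}$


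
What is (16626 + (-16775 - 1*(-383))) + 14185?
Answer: 14419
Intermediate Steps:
(16626 + (-16775 - 1*(-383))) + 14185 = (16626 + (-16775 + 383)) + 14185 = (16626 - 16392) + 14185 = 234 + 14185 = 14419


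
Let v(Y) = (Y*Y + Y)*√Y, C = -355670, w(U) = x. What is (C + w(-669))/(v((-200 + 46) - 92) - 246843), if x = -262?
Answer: 3254048988/35352585187 + 794519320*I*√246/35352585187 ≈ 0.092046 + 0.35249*I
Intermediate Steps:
w(U) = -262
v(Y) = √Y*(Y + Y²) (v(Y) = (Y² + Y)*√Y = (Y + Y²)*√Y = √Y*(Y + Y²))
(C + w(-669))/(v((-200 + 46) - 92) - 246843) = (-355670 - 262)/(((-200 + 46) - 92)^(3/2)*(1 + ((-200 + 46) - 92)) - 246843) = -355932/((-154 - 92)^(3/2)*(1 + (-154 - 92)) - 246843) = -355932/((-246)^(3/2)*(1 - 246) - 246843) = -355932/(-246*I*√246*(-245) - 246843) = -355932/(60270*I*√246 - 246843) = -355932/(-246843 + 60270*I*√246)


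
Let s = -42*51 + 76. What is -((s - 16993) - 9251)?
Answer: 28310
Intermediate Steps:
s = -2066 (s = -2142 + 76 = -2066)
-((s - 16993) - 9251) = -((-2066 - 16993) - 9251) = -(-19059 - 9251) = -1*(-28310) = 28310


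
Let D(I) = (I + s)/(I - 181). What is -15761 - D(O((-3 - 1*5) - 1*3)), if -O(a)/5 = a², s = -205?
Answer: -2064826/131 ≈ -15762.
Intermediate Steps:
O(a) = -5*a²
D(I) = (-205 + I)/(-181 + I) (D(I) = (I - 205)/(I - 181) = (-205 + I)/(-181 + I))
-15761 - D(O((-3 - 1*5) - 1*3)) = -15761 - (-205 - 5*((-3 - 1*5) - 1*3)²)/(-181 - 5*((-3 - 1*5) - 1*3)²) = -15761 - (-205 - 5*((-3 - 5) - 3)²)/(-181 - 5*((-3 - 5) - 3)²) = -15761 - (-205 - 5*(-8 - 3)²)/(-181 - 5*(-8 - 3)²) = -15761 - (-205 - 5*(-11)²)/(-181 - 5*(-11)²) = -15761 - (-205 - 5*121)/(-181 - 5*121) = -15761 - (-205 - 605)/(-181 - 605) = -15761 - (-810)/(-786) = -15761 - (-1)*(-810)/786 = -15761 - 1*135/131 = -15761 - 135/131 = -2064826/131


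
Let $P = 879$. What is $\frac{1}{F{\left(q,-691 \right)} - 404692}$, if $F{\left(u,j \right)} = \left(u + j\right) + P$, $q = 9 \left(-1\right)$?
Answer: $- \frac{1}{404513} \approx -2.4721 \cdot 10^{-6}$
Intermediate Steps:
$q = -9$
$F{\left(u,j \right)} = 879 + j + u$ ($F{\left(u,j \right)} = \left(u + j\right) + 879 = \left(j + u\right) + 879 = 879 + j + u$)
$\frac{1}{F{\left(q,-691 \right)} - 404692} = \frac{1}{\left(879 - 691 - 9\right) - 404692} = \frac{1}{179 - 404692} = \frac{1}{-404513} = - \frac{1}{404513}$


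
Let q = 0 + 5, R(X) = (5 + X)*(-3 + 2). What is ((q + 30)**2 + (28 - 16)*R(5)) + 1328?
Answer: 2433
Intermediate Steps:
R(X) = -5 - X (R(X) = (5 + X)*(-1) = -5 - X)
q = 5
((q + 30)**2 + (28 - 16)*R(5)) + 1328 = ((5 + 30)**2 + (28 - 16)*(-5 - 1*5)) + 1328 = (35**2 + 12*(-5 - 5)) + 1328 = (1225 + 12*(-10)) + 1328 = (1225 - 120) + 1328 = 1105 + 1328 = 2433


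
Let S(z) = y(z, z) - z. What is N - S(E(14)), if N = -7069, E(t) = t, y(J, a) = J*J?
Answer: -7251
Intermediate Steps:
y(J, a) = J²
S(z) = z² - z
N - S(E(14)) = -7069 - 14*(-1 + 14) = -7069 - 14*13 = -7069 - 1*182 = -7069 - 182 = -7251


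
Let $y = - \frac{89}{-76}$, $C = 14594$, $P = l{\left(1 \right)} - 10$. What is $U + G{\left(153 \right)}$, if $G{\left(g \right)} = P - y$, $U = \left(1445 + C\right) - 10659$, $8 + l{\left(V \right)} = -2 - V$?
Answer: $\frac{407195}{76} \approx 5357.8$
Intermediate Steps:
$l{\left(V \right)} = -10 - V$ ($l{\left(V \right)} = -8 - \left(2 + V\right) = -10 - V$)
$P = -21$ ($P = \left(-10 - 1\right) - 10 = -11 - 10 = -21$)
$y = \frac{89}{76}$ ($y = \left(-89\right) \left(- \frac{1}{76}\right) = \frac{89}{76} \approx 1.1711$)
$U = 5380$ ($U = \left(1445 + 14594\right) - 10659 = 16039 - 10659 = 5380$)
$G{\left(g \right)} = - \frac{1685}{76}$ ($G{\left(g \right)} = -21 - \frac{89}{76} = - \frac{1685}{76}$)
$U + G{\left(153 \right)} = 5380 - \frac{1685}{76} = \frac{407195}{76}$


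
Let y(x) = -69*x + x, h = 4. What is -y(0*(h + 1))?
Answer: 0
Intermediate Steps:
y(x) = -68*x
-y(0*(h + 1)) = -(-68)*0*(4 + 1) = -(-68)*0*5 = -(-68)*0 = -1*0 = 0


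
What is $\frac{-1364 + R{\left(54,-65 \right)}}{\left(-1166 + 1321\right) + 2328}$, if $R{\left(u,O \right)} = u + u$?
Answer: $- \frac{1256}{2483} \approx -0.50584$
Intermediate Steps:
$R{\left(u,O \right)} = 2 u$
$\frac{-1364 + R{\left(54,-65 \right)}}{\left(-1166 + 1321\right) + 2328} = \frac{-1364 + 2 \cdot 54}{\left(-1166 + 1321\right) + 2328} = \frac{-1364 + 108}{155 + 2328} = - \frac{1256}{2483}$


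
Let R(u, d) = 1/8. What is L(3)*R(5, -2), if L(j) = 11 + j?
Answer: 7/4 ≈ 1.7500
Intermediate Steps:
R(u, d) = ⅛
L(3)*R(5, -2) = (11 + 3)*(⅛) = 14*(⅛) = 7/4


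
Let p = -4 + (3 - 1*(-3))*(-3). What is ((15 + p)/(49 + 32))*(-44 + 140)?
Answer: -224/27 ≈ -8.2963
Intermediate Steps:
p = -22 (p = -4 + (3 + 3)*(-3) = -4 + 6*(-3) = -4 - 18 = -22)
((15 + p)/(49 + 32))*(-44 + 140) = ((15 - 22)/(49 + 32))*(-44 + 140) = -7/81*96 = -224/27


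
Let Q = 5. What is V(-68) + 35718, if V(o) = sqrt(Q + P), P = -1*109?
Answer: 35718 + 2*I*sqrt(26) ≈ 35718.0 + 10.198*I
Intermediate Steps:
P = -109
V(o) = 2*I*sqrt(26) (V(o) = sqrt(5 - 109) = sqrt(-104) = 2*I*sqrt(26))
V(-68) + 35718 = 2*I*sqrt(26) + 35718 = 35718 + 2*I*sqrt(26)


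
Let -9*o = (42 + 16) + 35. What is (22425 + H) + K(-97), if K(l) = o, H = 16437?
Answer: 116555/3 ≈ 38852.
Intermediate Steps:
o = -31/3 (o = -((42 + 16) + 35)/9 = -(58 + 35)/9 = -1/9*93 = -31/3 ≈ -10.333)
K(l) = -31/3
(22425 + H) + K(-97) = (22425 + 16437) - 31/3 = 38862 - 31/3 = 116555/3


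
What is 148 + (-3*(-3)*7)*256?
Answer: 16276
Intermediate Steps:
148 + (-3*(-3)*7)*256 = 148 + (9*7)*256 = 148 + 63*256 = 148 + 16128 = 16276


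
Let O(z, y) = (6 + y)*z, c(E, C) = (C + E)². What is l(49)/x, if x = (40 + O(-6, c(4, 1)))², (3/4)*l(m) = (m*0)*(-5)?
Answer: 0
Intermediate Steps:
O(z, y) = z*(6 + y)
l(m) = 0 (l(m) = 4*((m*0)*(-5))/3 = 4*(0*(-5))/3 = (4/3)*0 = 0)
x = 21316 (x = (40 - 6*(6 + (1 + 4)²))² = (40 - 6*(6 + 5²))² = (40 - 6*(6 + 25))² = (40 - 6*31)² = (40 - 186)² = (-146)² = 21316)
l(49)/x = 0/21316 = 0*(1/21316) = 0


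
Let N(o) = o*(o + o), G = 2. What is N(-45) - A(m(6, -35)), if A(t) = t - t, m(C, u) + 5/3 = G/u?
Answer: 4050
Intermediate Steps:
m(C, u) = -5/3 + 2/u
A(t) = 0
N(o) = 2*o² (N(o) = o*(2*o) = 2*o²)
N(-45) - A(m(6, -35)) = 2*(-45)² - 1*0 = 2*2025 + 0 = 4050 + 0 = 4050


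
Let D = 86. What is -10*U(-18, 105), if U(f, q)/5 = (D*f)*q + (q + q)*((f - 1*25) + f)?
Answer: 8767500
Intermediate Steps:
U(f, q) = 10*q*(-25 + 2*f) + 430*f*q (U(f, q) = 5*((86*f)*q + (q + q)*((f - 1*25) + f)) = 5*(86*f*q + (2*q)*((f - 25) + f)) = 5*(86*f*q + (2*q)*((-25 + f) + f)) = 5*(86*f*q + (2*q)*(-25 + 2*f)) = 5*(86*f*q + 2*q*(-25 + 2*f)) = 5*(2*q*(-25 + 2*f) + 86*f*q) = 10*q*(-25 + 2*f) + 430*f*q)
-10*U(-18, 105) = -500*105*(-5 + 9*(-18)) = -500*105*(-5 - 162) = -500*105*(-167) = -10*(-876750) = 8767500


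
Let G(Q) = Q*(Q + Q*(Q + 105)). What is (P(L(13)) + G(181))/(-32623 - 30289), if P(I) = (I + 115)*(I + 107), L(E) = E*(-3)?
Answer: -9407575/62912 ≈ -149.54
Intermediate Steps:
L(E) = -3*E
G(Q) = Q*(Q + Q*(105 + Q))
P(I) = (107 + I)*(115 + I) (P(I) = (115 + I)*(107 + I) = (107 + I)*(115 + I))
(P(L(13)) + G(181))/(-32623 - 30289) = ((12305 + (-3*13)² + 222*(-3*13)) + 181²*(106 + 181))/(-32623 - 30289) = ((12305 + (-39)² + 222*(-39)) + 32761*287)/(-62912) = ((12305 + 1521 - 8658) + 9402407)*(-1/62912) = (5168 + 9402407)*(-1/62912) = 9407575*(-1/62912) = -9407575/62912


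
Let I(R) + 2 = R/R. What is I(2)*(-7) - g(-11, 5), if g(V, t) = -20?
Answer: 27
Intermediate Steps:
I(R) = -1 (I(R) = -2 + R/R = -2 + 1 = -1)
I(2)*(-7) - g(-11, 5) = -1*(-7) - 1*(-20) = 7 + 20 = 27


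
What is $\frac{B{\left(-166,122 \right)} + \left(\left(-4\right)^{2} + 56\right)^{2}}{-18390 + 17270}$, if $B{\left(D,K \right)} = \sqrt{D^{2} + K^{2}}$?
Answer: $- \frac{162}{35} - \frac{\sqrt{10610}}{560} \approx -4.8125$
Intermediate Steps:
$\frac{B{\left(-166,122 \right)} + \left(\left(-4\right)^{2} + 56\right)^{2}}{-18390 + 17270} = \frac{\sqrt{\left(-166\right)^{2} + 122^{2}} + \left(\left(-4\right)^{2} + 56\right)^{2}}{-18390 + 17270} = \frac{\sqrt{27556 + 14884} + \left(16 + 56\right)^{2}}{-1120} = \left(\sqrt{42440} + 72^{2}\right) \left(- \frac{1}{1120}\right) = \left(2 \sqrt{10610} + 5184\right) \left(- \frac{1}{1120}\right) = \left(5184 + 2 \sqrt{10610}\right) \left(- \frac{1}{1120}\right) = - \frac{162}{35} - \frac{\sqrt{10610}}{560}$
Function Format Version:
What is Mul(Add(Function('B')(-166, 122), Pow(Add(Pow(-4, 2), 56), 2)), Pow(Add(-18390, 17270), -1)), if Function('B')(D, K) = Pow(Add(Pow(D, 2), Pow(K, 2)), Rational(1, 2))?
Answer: Add(Rational(-162, 35), Mul(Rational(-1, 560), Pow(10610, Rational(1, 2)))) ≈ -4.8125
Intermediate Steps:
Mul(Add(Function('B')(-166, 122), Pow(Add(Pow(-4, 2), 56), 2)), Pow(Add(-18390, 17270), -1)) = Mul(Add(Pow(Add(Pow(-166, 2), Pow(122, 2)), Rational(1, 2)), Pow(Add(Pow(-4, 2), 56), 2)), Pow(Add(-18390, 17270), -1)) = Mul(Add(Pow(Add(27556, 14884), Rational(1, 2)), Pow(Add(16, 56), 2)), Pow(-1120, -1)) = Mul(Add(Pow(42440, Rational(1, 2)), Pow(72, 2)), Rational(-1, 1120)) = Mul(Add(Mul(2, Pow(10610, Rational(1, 2))), 5184), Rational(-1, 1120)) = Mul(Add(5184, Mul(2, Pow(10610, Rational(1, 2)))), Rational(-1, 1120)) = Add(Rational(-162, 35), Mul(Rational(-1, 560), Pow(10610, Rational(1, 2))))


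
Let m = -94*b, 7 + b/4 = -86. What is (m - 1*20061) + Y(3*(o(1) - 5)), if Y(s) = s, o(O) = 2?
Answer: 14898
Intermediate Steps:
b = -372 (b = -28 + 4*(-86) = -28 - 344 = -372)
m = 34968 (m = -94*(-372) = 34968)
(m - 1*20061) + Y(3*(o(1) - 5)) = (34968 - 1*20061) + 3*(2 - 5) = (34968 - 20061) + 3*(-3) = 14907 - 9 = 14898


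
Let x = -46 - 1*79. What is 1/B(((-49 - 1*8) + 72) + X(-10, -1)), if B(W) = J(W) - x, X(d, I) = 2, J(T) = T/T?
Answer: 1/126 ≈ 0.0079365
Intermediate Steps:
J(T) = 1
x = -125 (x = -46 - 79 = -125)
B(W) = 126 (B(W) = 1 - 1*(-125) = 1 + 125 = 126)
1/B(((-49 - 1*8) + 72) + X(-10, -1)) = 1/126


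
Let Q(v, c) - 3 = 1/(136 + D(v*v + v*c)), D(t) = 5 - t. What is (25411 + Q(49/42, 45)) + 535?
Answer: 81402049/3137 ≈ 25949.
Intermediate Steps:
Q(v, c) = 3 + 1/(141 - v² - c*v) (Q(v, c) = 3 + 1/(136 + (5 - (v*v + v*c))) = 3 + 1/(136 + (5 - (v² + c*v))) = 3 + 1/(136 + (5 + (-v² - c*v))) = 3 + 1/(136 + (5 - v² - c*v)) = 3 + 1/(141 - v² - c*v))
(25411 + Q(49/42, 45)) + 535 = (25411 + (-424 + 3*(49/42)*(45 + 49/42))/(-141 + (49/42)*(45 + 49/42))) + 535 = (25411 + (-424 + 3*(49*(1/42))*(45 + 49*(1/42)))/(-141 + (49*(1/42))*(45 + 49*(1/42)))) + 535 = (25411 + (-424 + 3*(7/6)*(45 + 7/6))/(-141 + 7*(45 + 7/6)/6)) + 535 = (25411 + (-424 + 3*(7/6)*(277/6))/(-141 + (7/6)*(277/6))) + 535 = (25411 + (-424 + 1939/12)/(-141 + 1939/36)) + 535 = (25411 - 3149/12/(-3137/36)) + 535 = (25411 - 36/3137*(-3149/12)) + 535 = (25411 + 9447/3137) + 535 = 79723754/3137 + 535 = 81402049/3137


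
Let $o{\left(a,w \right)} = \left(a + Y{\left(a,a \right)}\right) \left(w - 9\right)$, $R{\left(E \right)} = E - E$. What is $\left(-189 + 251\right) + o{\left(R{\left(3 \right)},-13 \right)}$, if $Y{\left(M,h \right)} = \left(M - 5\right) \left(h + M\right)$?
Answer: $62$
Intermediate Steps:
$R{\left(E \right)} = 0$
$Y{\left(M,h \right)} = \left(-5 + M\right) \left(M + h\right)$
$o{\left(a,w \right)} = \left(-9 + w\right) \left(- 9 a + 2 a^{2}\right)$ ($o{\left(a,w \right)} = \left(a + \left(a^{2} - 5 a - 5 a + a a\right)\right) \left(w - 9\right) = \left(a + \left(a^{2} - 5 a - 5 a + a^{2}\right)\right) \left(-9 + w\right) = \left(a + \left(- 10 a + 2 a^{2}\right)\right) \left(-9 + w\right) = \left(- 9 a + 2 a^{2}\right) \left(-9 + w\right) = \left(-9 + w\right) \left(- 9 a + 2 a^{2}\right)$)
$\left(-189 + 251\right) + o{\left(R{\left(3 \right)},-13 \right)} = \left(-189 + 251\right) + 0 \left(81 - 13 - 0 + 2 \left(-13\right) \left(-5 + 0\right)\right) = 62 + 0 \left(81 - 13 + 0 + 2 \left(-13\right) \left(-5\right)\right) = 62 + 0 \left(81 - 13 + 0 + 130\right) = 62 + 0 \cdot 198 = 62 + 0 = 62$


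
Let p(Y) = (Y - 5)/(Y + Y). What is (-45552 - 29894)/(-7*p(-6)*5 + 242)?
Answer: -905352/2519 ≈ -359.41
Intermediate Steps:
p(Y) = (-5 + Y)/(2*Y) (p(Y) = (-5 + Y)/((2*Y)) = (-5 + Y)*(1/(2*Y)) = (-5 + Y)/(2*Y))
(-45552 - 29894)/(-7*p(-6)*5 + 242) = (-45552 - 29894)/(-7*(-5 - 6)/(2*(-6))*5 + 242) = -75446/(-7*(-1)*(-11)/(2*6)*5 + 242) = -75446/(-7*11/12*5 + 242) = -75446/(-77/12*5 + 242) = -75446/(-385/12 + 242) = -75446/2519/12 = -75446*12/2519 = -905352/2519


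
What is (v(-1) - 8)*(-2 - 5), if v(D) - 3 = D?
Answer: 42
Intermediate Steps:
v(D) = 3 + D
(v(-1) - 8)*(-2 - 5) = ((3 - 1) - 8)*(-2 - 5) = (2 - 8)*(-7) = -6*(-7) = 42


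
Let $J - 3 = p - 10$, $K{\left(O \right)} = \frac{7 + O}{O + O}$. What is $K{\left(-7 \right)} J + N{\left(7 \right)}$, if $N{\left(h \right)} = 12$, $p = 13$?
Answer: $12$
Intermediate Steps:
$K{\left(O \right)} = \frac{7 + O}{2 O}$
$J = 6$ ($J = 3 + \left(13 - 10\right) = 3 + 3 = 6$)
$K{\left(-7 \right)} J + N{\left(7 \right)} = \frac{7 - 7}{2 \left(-7\right)} 6 + 12 = \frac{1}{2} \left(- \frac{1}{7}\right) 0 \cdot 6 + 12 = 0 \cdot 6 + 12 = 0 + 12 = 12$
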